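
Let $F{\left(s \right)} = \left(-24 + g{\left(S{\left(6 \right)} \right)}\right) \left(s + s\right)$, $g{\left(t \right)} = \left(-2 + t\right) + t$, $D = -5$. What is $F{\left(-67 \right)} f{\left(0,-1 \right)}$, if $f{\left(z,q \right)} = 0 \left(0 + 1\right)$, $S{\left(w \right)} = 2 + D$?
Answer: $0$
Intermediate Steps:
$S{\left(w \right)} = -3$ ($S{\left(w \right)} = 2 - 5 = -3$)
$f{\left(z,q \right)} = 0$ ($f{\left(z,q \right)} = 0 \cdot 1 = 0$)
$g{\left(t \right)} = -2 + 2 t$
$F{\left(s \right)} = - 64 s$ ($F{\left(s \right)} = \left(-24 + \left(-2 + 2 \left(-3\right)\right)\right) \left(s + s\right) = \left(-24 - 8\right) 2 s = - 32 \cdot 2 s = - 64 s$)
$F{\left(-67 \right)} f{\left(0,-1 \right)} = \left(-64\right) \left(-67\right) 0 = 4288 \cdot 0 = 0$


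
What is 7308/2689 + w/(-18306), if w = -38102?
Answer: 118118263/24612417 ≈ 4.7991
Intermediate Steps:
7308/2689 + w/(-18306) = 7308/2689 - 38102/(-18306) = 7308*(1/2689) - 38102*(-1/18306) = 7308/2689 + 19051/9153 = 118118263/24612417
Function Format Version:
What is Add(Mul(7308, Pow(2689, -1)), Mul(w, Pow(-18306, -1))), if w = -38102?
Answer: Rational(118118263, 24612417) ≈ 4.7991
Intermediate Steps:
Add(Mul(7308, Pow(2689, -1)), Mul(w, Pow(-18306, -1))) = Add(Mul(7308, Pow(2689, -1)), Mul(-38102, Pow(-18306, -1))) = Add(Mul(7308, Rational(1, 2689)), Mul(-38102, Rational(-1, 18306))) = Add(Rational(7308, 2689), Rational(19051, 9153)) = Rational(118118263, 24612417)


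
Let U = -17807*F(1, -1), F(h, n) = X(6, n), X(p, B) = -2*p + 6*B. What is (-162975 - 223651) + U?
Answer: -66100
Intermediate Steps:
F(h, n) = -12 + 6*n (F(h, n) = -2*6 + 6*n = -12 + 6*n)
U = 320526 (U = -17807*(-12 + 6*(-1)) = -17807*(-12 - 6) = -17807*(-18) = 320526)
(-162975 - 223651) + U = (-162975 - 223651) + 320526 = -386626 + 320526 = -66100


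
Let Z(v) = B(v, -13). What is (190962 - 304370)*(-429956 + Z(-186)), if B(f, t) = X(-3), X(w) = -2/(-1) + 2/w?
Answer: 146280896512/3 ≈ 4.8760e+10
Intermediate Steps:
X(w) = 2 + 2/w (X(w) = -2*(-1) + 2/w = 2 + 2/w)
B(f, t) = 4/3 (B(f, t) = 2 + 2/(-3) = 2 + 2*(-1/3) = 2 - 2/3 = 4/3)
Z(v) = 4/3
(190962 - 304370)*(-429956 + Z(-186)) = (190962 - 304370)*(-429956 + 4/3) = -113408*(-1289864/3) = 146280896512/3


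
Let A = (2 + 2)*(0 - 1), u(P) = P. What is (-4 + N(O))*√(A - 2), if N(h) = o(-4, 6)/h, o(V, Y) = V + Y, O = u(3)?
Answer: -10*I*√6/3 ≈ -8.165*I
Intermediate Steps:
O = 3
N(h) = 2/h (N(h) = (-4 + 6)/h = 2/h)
A = -4 (A = 4*(-1) = -4)
(-4 + N(O))*√(A - 2) = (-4 + 2/3)*√(-4 - 2) = (-4 + 2*(⅓))*√(-6) = (-4 + ⅔)*(I*√6) = -10*I*√6/3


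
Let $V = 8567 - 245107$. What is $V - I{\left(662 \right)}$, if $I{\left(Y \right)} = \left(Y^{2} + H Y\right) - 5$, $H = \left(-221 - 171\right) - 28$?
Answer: $-396739$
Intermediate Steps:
$V = -236540$ ($V = 8567 - 245107 = -236540$)
$H = -420$ ($H = -392 - 28 = -420$)
$I{\left(Y \right)} = -5 + Y^{2} - 420 Y$ ($I{\left(Y \right)} = \left(Y^{2} - 420 Y\right) - 5 = -5 + Y^{2} - 420 Y$)
$V - I{\left(662 \right)} = -236540 - \left(-5 + 662^{2} - 278040\right) = -236540 - \left(-5 + 438244 - 278040\right) = -236540 - 160199 = -396739$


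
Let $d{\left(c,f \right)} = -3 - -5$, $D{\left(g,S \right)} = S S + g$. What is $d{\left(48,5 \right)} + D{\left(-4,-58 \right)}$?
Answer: $3362$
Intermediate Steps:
$D{\left(g,S \right)} = g + S^{2}$ ($D{\left(g,S \right)} = S^{2} + g = g + S^{2}$)
$d{\left(c,f \right)} = 2$ ($d{\left(c,f \right)} = -3 + 5 = 2$)
$d{\left(48,5 \right)} + D{\left(-4,-58 \right)} = 2 - \left(4 - \left(-58\right)^{2}\right) = 2 + \left(-4 + 3364\right) = 2 + 3360 = 3362$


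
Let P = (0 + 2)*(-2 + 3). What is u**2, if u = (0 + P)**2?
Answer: 16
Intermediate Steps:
P = 2 (P = 2*1 = 2)
u = 4 (u = (0 + 2)**2 = 2**2 = 4)
u**2 = 4**2 = 16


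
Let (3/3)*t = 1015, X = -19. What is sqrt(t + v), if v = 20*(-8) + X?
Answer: 2*sqrt(209) ≈ 28.914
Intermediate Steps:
t = 1015
v = -179 (v = 20*(-8) - 19 = -160 - 19 = -179)
sqrt(t + v) = sqrt(1015 - 179) = sqrt(836) = 2*sqrt(209)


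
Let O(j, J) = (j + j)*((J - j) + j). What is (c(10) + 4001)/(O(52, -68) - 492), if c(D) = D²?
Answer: -4101/7564 ≈ -0.54217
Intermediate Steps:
O(j, J) = 2*J*j (O(j, J) = (2*j)*J = 2*J*j)
(c(10) + 4001)/(O(52, -68) - 492) = (10² + 4001)/(2*(-68)*52 - 492) = (100 + 4001)/(-7072 - 492) = 4101/(-7564) = 4101*(-1/7564) = -4101/7564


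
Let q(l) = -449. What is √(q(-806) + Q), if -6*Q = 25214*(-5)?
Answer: 2*√46266/3 ≈ 143.40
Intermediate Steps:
Q = 63035/3 (Q = -12607*(-5)/3 = -⅙*(-126070) = 63035/3 ≈ 21012.)
√(q(-806) + Q) = √(-449 + 63035/3) = √(61688/3) = 2*√46266/3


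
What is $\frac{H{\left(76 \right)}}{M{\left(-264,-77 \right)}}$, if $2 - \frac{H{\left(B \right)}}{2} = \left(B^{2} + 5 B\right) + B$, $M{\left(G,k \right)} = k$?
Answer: $\frac{1780}{11} \approx 161.82$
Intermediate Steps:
$H{\left(B \right)} = 4 - 12 B - 2 B^{2}$ ($H{\left(B \right)} = 4 - 2 \left(\left(B^{2} + 5 B\right) + B\right) = 4 - 2 \left(B^{2} + 6 B\right) = 4 - \left(2 B^{2} + 12 B\right) = 4 - 12 B - 2 B^{2}$)
$\frac{H{\left(76 \right)}}{M{\left(-264,-77 \right)}} = \frac{4 - 912 - 2 \cdot 76^{2}}{-77} = \left(4 - 912 - 11552\right) \left(- \frac{1}{77}\right) = \left(-12460\right) \left(- \frac{1}{77}\right) = \frac{1780}{11}$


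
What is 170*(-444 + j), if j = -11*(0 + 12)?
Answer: -97920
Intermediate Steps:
j = -132 (j = -11*12 = -132)
170*(-444 + j) = 170*(-444 - 132) = 170*(-576) = -97920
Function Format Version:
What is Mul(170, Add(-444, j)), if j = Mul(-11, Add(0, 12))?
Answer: -97920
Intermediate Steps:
j = -132 (j = Mul(-11, 12) = -132)
Mul(170, Add(-444, j)) = Mul(170, Add(-444, -132)) = Mul(170, -576) = -97920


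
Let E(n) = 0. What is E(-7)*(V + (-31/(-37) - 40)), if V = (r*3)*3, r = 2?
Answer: 0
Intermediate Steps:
V = 18 (V = (2*3)*3 = 6*3 = 18)
E(-7)*(V + (-31/(-37) - 40)) = 0*(18 + (-31/(-37) - 40)) = 0*(18 + (-31*(-1/37) - 40)) = 0*(18 + (31/37 - 40)) = 0*(18 - 1449/37) = 0*(-783/37) = 0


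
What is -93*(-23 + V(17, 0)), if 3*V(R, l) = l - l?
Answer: 2139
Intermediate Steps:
V(R, l) = 0 (V(R, l) = (l - l)/3 = (1/3)*0 = 0)
-93*(-23 + V(17, 0)) = -93*(-23 + 0) = -93*(-23) = 2139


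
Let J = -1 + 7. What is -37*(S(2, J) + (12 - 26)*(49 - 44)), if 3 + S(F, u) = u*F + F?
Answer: 2183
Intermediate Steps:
J = 6
S(F, u) = -3 + F + F*u (S(F, u) = -3 + (u*F + F) = -3 + (F*u + F) = -3 + (F + F*u) = -3 + F + F*u)
-37*(S(2, J) + (12 - 26)*(49 - 44)) = -37*((-3 + 2 + 2*6) + (12 - 26)*(49 - 44)) = -37*((-3 + 2 + 12) - 14*5) = -37*(11 - 70) = -37*(-59) = 2183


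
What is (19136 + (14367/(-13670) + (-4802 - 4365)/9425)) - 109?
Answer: 490234640277/25767950 ≈ 19025.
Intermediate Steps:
(19136 + (14367/(-13670) + (-4802 - 4365)/9425)) - 109 = (19136 + (14367*(-1/13670) - 9167*1/9425)) - 109 = (19136 + (-14367/13670 - 9167/9425)) - 109 = (19136 - 52144373/25767950) - 109 = 493043346827/25767950 - 109 = 490234640277/25767950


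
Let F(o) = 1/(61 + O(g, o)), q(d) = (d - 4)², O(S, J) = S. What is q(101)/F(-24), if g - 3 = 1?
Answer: 611585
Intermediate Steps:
g = 4 (g = 3 + 1 = 4)
q(d) = (-4 + d)²
F(o) = 1/65 (F(o) = 1/(61 + 4) = 1/65)
q(101)/F(-24) = (-4 + 101)²/(1/65) = 97²*65 = 9409*65 = 611585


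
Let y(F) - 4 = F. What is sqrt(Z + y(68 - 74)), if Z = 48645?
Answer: sqrt(48643) ≈ 220.55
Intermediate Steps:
y(F) = 4 + F
sqrt(Z + y(68 - 74)) = sqrt(48645 + (4 + (68 - 74))) = sqrt(48645 + (4 - 6)) = sqrt(48645 - 2) = sqrt(48643)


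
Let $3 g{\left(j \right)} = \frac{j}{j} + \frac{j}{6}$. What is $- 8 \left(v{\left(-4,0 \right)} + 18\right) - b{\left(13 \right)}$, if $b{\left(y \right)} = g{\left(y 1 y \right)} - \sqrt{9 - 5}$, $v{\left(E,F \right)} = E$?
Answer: $- \frac{2155}{18} \approx -119.72$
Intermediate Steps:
$g{\left(j \right)} = \frac{1}{3} + \frac{j}{18}$ ($g{\left(j \right)} = \frac{\frac{j}{j} + \frac{j}{6}}{3} = \frac{1 + j \frac{1}{6}}{3} = \frac{1 + \frac{j}{6}}{3} = \frac{1}{3} + \frac{j}{18}$)
$b{\left(y \right)} = - \frac{5}{3} + \frac{y^{2}}{18}$ ($b{\left(y \right)} = \left(\frac{1}{3} + \frac{y 1 y}{18}\right) - \sqrt{9 - 5} = \left(\frac{1}{3} + \frac{y y}{18}\right) - \sqrt{4} = \left(\frac{1}{3} + \frac{y^{2}}{18}\right) - 2 = - \frac{5}{3} + \frac{y^{2}}{18}$)
$- 8 \left(v{\left(-4,0 \right)} + 18\right) - b{\left(13 \right)} = - 8 \left(-4 + 18\right) - \left(- \frac{5}{3} + \frac{13^{2}}{18}\right) = \left(-8\right) 14 - \left(- \frac{5}{3} + \frac{1}{18} \cdot 169\right) = -112 - \left(- \frac{5}{3} + \frac{169}{18}\right) = -112 - \frac{139}{18} = - \frac{2155}{18}$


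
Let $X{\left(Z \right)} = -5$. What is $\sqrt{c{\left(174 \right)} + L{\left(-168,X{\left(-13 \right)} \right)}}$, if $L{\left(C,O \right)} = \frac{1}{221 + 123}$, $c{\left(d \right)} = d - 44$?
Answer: $\frac{3 \sqrt{427334}}{172} \approx 11.402$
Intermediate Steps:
$c{\left(d \right)} = -44 + d$
$L{\left(C,O \right)} = \frac{1}{344}$
$\sqrt{c{\left(174 \right)} + L{\left(-168,X{\left(-13 \right)} \right)}} = \sqrt{\left(-44 + 174\right) + \frac{1}{344}} = \sqrt{130 + \frac{1}{344}} = \sqrt{\frac{44721}{344}} = \frac{3 \sqrt{427334}}{172}$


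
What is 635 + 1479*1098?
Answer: 1624577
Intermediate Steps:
635 + 1479*1098 = 635 + 1623942 = 1624577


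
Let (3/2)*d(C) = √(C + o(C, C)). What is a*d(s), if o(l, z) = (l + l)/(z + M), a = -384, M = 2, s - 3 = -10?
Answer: -256*I*√105/5 ≈ -524.64*I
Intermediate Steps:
s = -7 (s = 3 - 10 = -7)
o(l, z) = 2*l/(2 + z) (o(l, z) = (l + l)/(z + 2) = (2*l)/(2 + z) = 2*l/(2 + z))
d(C) = 2*√(C + 2*C/(2 + C))/3
a*d(s) = -256*√(-7*(4 - 7)/(2 - 7)) = -256*√(-7*(-3)/(-5)) = -256*√(-7*(-⅕)*(-3)) = -256*√(-21/5) = -256*I*√105/5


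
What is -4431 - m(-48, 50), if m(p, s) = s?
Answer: -4481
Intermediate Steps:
-4431 - m(-48, 50) = -4431 - 1*50 = -4431 - 50 = -4481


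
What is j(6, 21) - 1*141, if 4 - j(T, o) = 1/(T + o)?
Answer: -3700/27 ≈ -137.04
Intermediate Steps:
j(T, o) = 4 - 1/(T + o)
j(6, 21) - 1*141 = (-1 + 4*6 + 4*21)/(6 + 21) - 1*141 = (-1 + 24 + 84)/27 - 141 = (1/27)*107 - 141 = 107/27 - 141 = -3700/27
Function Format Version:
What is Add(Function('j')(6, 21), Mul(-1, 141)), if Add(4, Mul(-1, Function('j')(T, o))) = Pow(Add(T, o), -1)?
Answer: Rational(-3700, 27) ≈ -137.04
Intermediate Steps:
Function('j')(T, o) = Add(4, Mul(-1, Pow(Add(T, o), -1)))
Add(Function('j')(6, 21), Mul(-1, 141)) = Add(Mul(Pow(Add(6, 21), -1), Add(-1, Mul(4, 6), Mul(4, 21))), Mul(-1, 141)) = Add(Mul(Pow(27, -1), Add(-1, 24, 84)), -141) = Add(Mul(Rational(1, 27), 107), -141) = Add(Rational(107, 27), -141) = Rational(-3700, 27)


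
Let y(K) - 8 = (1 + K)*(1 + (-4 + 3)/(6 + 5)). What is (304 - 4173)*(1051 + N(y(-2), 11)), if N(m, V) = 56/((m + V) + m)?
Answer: -1128753667/277 ≈ -4.0749e+6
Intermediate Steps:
y(K) = 98/11 + 10*K/11 (y(K) = 8 + (1 + K)*(1 + (-4 + 3)/(6 + 5)) = 8 + (1 + K)*(1 - 1/11) = 8 + (1 + K)*(10/11) = 8 + (10/11 + 10*K/11) = 98/11 + 10*K/11)
N(m, V) = 56/(V + 2*m) (N(m, V) = 56/((V + m) + m) = 56/(V + 2*m))
(304 - 4173)*(1051 + N(y(-2), 11)) = (304 - 4173)*(1051 + 56/(11 + 2*(98/11 + (10/11)*(-2)))) = -3869*(1051 + 56/(11 + 2*(98/11 - 20/11))) = -3869*(1051 + 56/(11 + 2*(78/11))) = -3869*(1051 + 56/(11 + 156/11)) = -3869*(1051 + 56/(277/11)) = -3869*(1051 + 56*(11/277)) = -3869*(1051 + 616/277) = -3869*291743/277 = -1128753667/277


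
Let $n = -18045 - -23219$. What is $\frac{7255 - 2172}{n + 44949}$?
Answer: $\frac{5083}{50123} \approx 0.10141$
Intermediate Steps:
$n = 5174$ ($n = -18045 + 23219 = 5174$)
$\frac{7255 - 2172}{n + 44949} = \frac{7255 - 2172}{5174 + 44949} = \frac{5083}{50123}$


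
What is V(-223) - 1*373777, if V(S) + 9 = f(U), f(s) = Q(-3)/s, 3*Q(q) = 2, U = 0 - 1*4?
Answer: -2242717/6 ≈ -3.7379e+5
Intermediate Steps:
U = -4 (U = 0 - 4 = -4)
Q(q) = ⅔ (Q(q) = (⅓)*2 = ⅔)
f(s) = 2/(3*s)
V(S) = -55/6 (V(S) = -9 + (⅔)/(-4) = -9 + (⅔)*(-¼) = -9 - ⅙ = -55/6)
V(-223) - 1*373777 = -55/6 - 1*373777 = -55/6 - 373777 = -2242717/6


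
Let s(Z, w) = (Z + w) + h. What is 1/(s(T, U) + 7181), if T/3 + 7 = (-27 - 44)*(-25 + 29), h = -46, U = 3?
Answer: 1/6265 ≈ 0.00015962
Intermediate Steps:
T = -873 (T = -21 + 3*((-27 - 44)*(-25 + 29)) = -21 + 3*(-71*4) = -21 + 3*(-284) = -21 - 852 = -873)
s(Z, w) = -46 + Z + w (s(Z, w) = (Z + w) - 46 = -46 + Z + w)
1/(s(T, U) + 7181) = 1/((-46 - 873 + 3) + 7181) = 1/(-916 + 7181) = 1/6265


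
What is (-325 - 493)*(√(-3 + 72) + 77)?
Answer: -62986 - 818*√69 ≈ -69781.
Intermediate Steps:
(-325 - 493)*(√(-3 + 72) + 77) = -818*(√69 + 77) = -818*(77 + √69) = -62986 - 818*√69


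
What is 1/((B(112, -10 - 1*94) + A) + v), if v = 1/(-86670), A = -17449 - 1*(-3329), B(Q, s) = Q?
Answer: -86670/1214073361 ≈ -7.1388e-5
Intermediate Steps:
A = -14120 (A = -17449 + 3329 = -14120)
v = -1/86670 ≈ -1.1538e-5
1/((B(112, -10 - 1*94) + A) + v) = 1/((112 - 14120) - 1/86670) = 1/(-14008 - 1/86670) = 1/(-1214073361/86670) = -86670/1214073361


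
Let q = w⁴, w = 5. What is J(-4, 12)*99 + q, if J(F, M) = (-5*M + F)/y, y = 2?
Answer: -2543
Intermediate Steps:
q = 625 (q = 5⁴ = 625)
J(F, M) = F/2 - 5*M/2 (J(F, M) = (-5*M + F)/2 = (F - 5*M)*(½) = F/2 - 5*M/2)
J(-4, 12)*99 + q = ((½)*(-4) - 5/2*12)*99 + 625 = (-2 - 30)*99 + 625 = -32*99 + 625 = -3168 + 625 = -2543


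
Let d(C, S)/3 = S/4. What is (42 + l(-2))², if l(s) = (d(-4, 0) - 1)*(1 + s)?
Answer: 1849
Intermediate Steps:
d(C, S) = 3*S/4 (d(C, S) = 3*(S/4) = 3*S/4)
l(s) = -1 - s (l(s) = ((¾)*0 - 1)*(1 + s) = (0 - 1)*(1 + s) = -(1 + s) = -1 - s)
(42 + l(-2))² = (42 + (-1 - 1*(-2)))² = (42 + (-1 + 2))² = (42 + 1)² = 43² = 1849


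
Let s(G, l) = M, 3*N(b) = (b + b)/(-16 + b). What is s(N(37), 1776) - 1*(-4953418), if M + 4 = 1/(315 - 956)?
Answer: 3175138373/641 ≈ 4.9534e+6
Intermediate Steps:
N(b) = 2*b/(3*(-16 + b)) (N(b) = ((b + b)/(-16 + b))/3 = ((2*b)/(-16 + b))/3 = (2*b/(-16 + b))/3 = 2*b/(3*(-16 + b)))
M = -2565/641 (M = -4 + 1/(315 - 956) = -4 + 1/(-641) = -4 - 1/641 = -2565/641 ≈ -4.0016)
s(G, l) = -2565/641
s(N(37), 1776) - 1*(-4953418) = -2565/641 - 1*(-4953418) = -2565/641 + 4953418 = 3175138373/641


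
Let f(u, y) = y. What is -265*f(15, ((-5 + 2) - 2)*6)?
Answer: 7950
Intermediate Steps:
-265*f(15, ((-5 + 2) - 2)*6) = -265*((-5 + 2) - 2)*6 = -265*(-3 - 2)*6 = -(-1325)*6 = -265*(-30) = 7950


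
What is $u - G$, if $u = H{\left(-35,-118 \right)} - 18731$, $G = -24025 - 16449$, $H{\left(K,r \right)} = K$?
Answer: $21708$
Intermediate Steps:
$G = -40474$
$u = -18766$ ($u = -35 - 18731 = -18766$)
$u - G = -18766 - -40474 = -18766 + 40474 = 21708$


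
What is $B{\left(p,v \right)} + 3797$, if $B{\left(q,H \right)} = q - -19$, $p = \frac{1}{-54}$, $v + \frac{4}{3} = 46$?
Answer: $\frac{206063}{54} \approx 3816.0$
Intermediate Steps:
$v = \frac{134}{3}$ ($v = - \frac{4}{3} + 46 = \frac{134}{3} \approx 44.667$)
$p = - \frac{1}{54} \approx -0.018519$
$B{\left(q,H \right)} = 19 + q$ ($B{\left(q,H \right)} = q + 19 = 19 + q$)
$B{\left(p,v \right)} + 3797 = \left(19 - \frac{1}{54}\right) + 3797 = \frac{1025}{54} + 3797 = \frac{206063}{54}$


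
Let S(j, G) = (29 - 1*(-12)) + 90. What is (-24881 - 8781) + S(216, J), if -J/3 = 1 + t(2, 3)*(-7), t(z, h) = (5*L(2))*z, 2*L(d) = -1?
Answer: -33531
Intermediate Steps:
L(d) = -½ (L(d) = (½)*(-1) = -½)
t(z, h) = -5*z/2 (t(z, h) = (5*(-½))*z = -5*z/2)
J = -108 (J = -3*(1 - 5/2*2*(-7)) = -3*(1 - 5*(-7)) = -3*(1 + 35) = -3*36 = -108)
S(j, G) = 131 (S(j, G) = (29 + 12) + 90 = 41 + 90 = 131)
(-24881 - 8781) + S(216, J) = (-24881 - 8781) + 131 = -33662 + 131 = -33531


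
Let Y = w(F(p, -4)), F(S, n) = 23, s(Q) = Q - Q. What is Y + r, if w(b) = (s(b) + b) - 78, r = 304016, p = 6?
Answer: 303961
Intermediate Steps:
s(Q) = 0
w(b) = -78 + b (w(b) = (0 + b) - 78 = b - 78 = -78 + b)
Y = -55 (Y = -78 + 23 = -55)
Y + r = -55 + 304016 = 303961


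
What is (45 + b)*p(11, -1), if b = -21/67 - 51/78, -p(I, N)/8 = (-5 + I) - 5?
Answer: -306820/871 ≈ -352.26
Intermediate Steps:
p(I, N) = 80 - 8*I (p(I, N) = -8*((-5 + I) - 5) = -8*(-10 + I) = 80 - 8*I)
b = -1685/1742 (b = -21*1/67 - 51*1/78 = -21/67 - 17/26 = -1685/1742 ≈ -0.96728)
(45 + b)*p(11, -1) = (45 - 1685/1742)*(80 - 8*11) = 76705*(80 - 88)/1742 = (76705/1742)*(-8) = -306820/871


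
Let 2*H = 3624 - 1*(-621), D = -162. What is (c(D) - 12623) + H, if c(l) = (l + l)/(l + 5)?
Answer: -3296509/314 ≈ -10498.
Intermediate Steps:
c(l) = 2*l/(5 + l) (c(l) = (2*l)/(5 + l) = 2*l/(5 + l))
H = 4245/2 (H = (3624 - 1*(-621))/2 = (3624 + 621)/2 = (1/2)*4245 = 4245/2 ≈ 2122.5)
(c(D) - 12623) + H = (2*(-162)/(5 - 162) - 12623) + 4245/2 = (2*(-162)/(-157) - 12623) + 4245/2 = (2*(-162)*(-1/157) - 12623) + 4245/2 = (324/157 - 12623) + 4245/2 = -1981487/157 + 4245/2 = -3296509/314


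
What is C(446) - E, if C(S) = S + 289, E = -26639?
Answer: 27374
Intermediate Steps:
C(S) = 289 + S
C(446) - E = (289 + 446) - 1*(-26639) = 735 + 26639 = 27374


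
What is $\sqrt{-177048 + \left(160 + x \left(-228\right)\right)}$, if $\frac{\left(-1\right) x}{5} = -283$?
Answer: $2 i \sqrt{124877} \approx 706.76 i$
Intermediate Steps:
$x = 1415$ ($x = \left(-5\right) \left(-283\right) = 1415$)
$\sqrt{-177048 + \left(160 + x \left(-228\right)\right)} = \sqrt{-177048 + \left(160 + 1415 \left(-228\right)\right)} = \sqrt{-177048 + \left(160 - 322620\right)} = \sqrt{-177048 - 322460} = \sqrt{-499508} = 2 i \sqrt{124877}$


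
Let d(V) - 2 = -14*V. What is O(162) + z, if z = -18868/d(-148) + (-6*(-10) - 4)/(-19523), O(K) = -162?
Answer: -494854988/2892193 ≈ -171.10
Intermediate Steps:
d(V) = 2 - 14*V
z = -26319722/2892193 (z = -18868/(2 - 14*(-148)) + (-6*(-10) - 4)/(-19523) = -18868/(2 + 2072) + (60 - 4)*(-1/19523) = -18868/2074 + 56*(-1/19523) = -18868*1/2074 - 8/2789 = -9434/1037 - 8/2789 = -26319722/2892193 ≈ -9.1003)
O(162) + z = -162 - 26319722/2892193 = -494854988/2892193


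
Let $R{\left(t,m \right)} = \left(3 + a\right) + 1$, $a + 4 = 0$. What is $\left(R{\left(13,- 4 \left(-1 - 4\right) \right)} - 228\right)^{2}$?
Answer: $51984$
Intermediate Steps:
$a = -4$ ($a = -4 + 0 = -4$)
$R{\left(t,m \right)} = 0$ ($R{\left(t,m \right)} = \left(3 - 4\right) + 1 = -1 + 1 = 0$)
$\left(R{\left(13,- 4 \left(-1 - 4\right) \right)} - 228\right)^{2} = \left(0 - 228\right)^{2} = \left(-228\right)^{2} = 51984$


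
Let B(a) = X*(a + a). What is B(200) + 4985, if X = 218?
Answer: 92185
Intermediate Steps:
B(a) = 436*a (B(a) = 218*(a + a) = 218*(2*a) = 436*a)
B(200) + 4985 = 436*200 + 4985 = 87200 + 4985 = 92185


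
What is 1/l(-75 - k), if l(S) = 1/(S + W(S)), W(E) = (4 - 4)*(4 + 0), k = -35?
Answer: -40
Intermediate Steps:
W(E) = 0 (W(E) = 0*4 = 0)
l(S) = 1/S (l(S) = 1/(S + 0) = 1/S)
1/l(-75 - k) = 1/(1/(-75 - 1*(-35))) = 1/(1/(-75 + 35)) = 1/(1/(-40)) = 1/(-1/40) = -40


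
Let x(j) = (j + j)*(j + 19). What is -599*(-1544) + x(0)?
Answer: 924856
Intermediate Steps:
x(j) = 2*j*(19 + j) (x(j) = (2*j)*(19 + j) = 2*j*(19 + j))
-599*(-1544) + x(0) = -599*(-1544) + 2*0*(19 + 0) = 924856 + 2*0*19 = 924856 + 0 = 924856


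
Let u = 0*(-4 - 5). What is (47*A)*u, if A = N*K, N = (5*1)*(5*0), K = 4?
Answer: 0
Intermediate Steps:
N = 0 (N = 5*0 = 0)
u = 0 (u = 0*(-9) = 0)
A = 0 (A = 0*4 = 0)
(47*A)*u = (47*0)*0 = 0*0 = 0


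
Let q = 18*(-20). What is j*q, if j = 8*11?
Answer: -31680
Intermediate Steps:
q = -360
j = 88
j*q = 88*(-360) = -31680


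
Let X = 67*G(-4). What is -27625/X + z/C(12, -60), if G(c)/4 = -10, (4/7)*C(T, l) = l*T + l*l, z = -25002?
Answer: 12539/2345 ≈ 5.3471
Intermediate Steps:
C(T, l) = 7*l**2/4 + 7*T*l/4 (C(T, l) = 7*(l*T + l*l)/4 = 7*(T*l + l**2)/4 = 7*(l**2 + T*l)/4 = 7*l**2/4 + 7*T*l/4)
G(c) = -40 (G(c) = 4*(-10) = -40)
X = -2680 (X = 67*(-40) = -2680)
-27625/X + z/C(12, -60) = -27625/(-2680) - 25002*(-1/(105*(12 - 60))) = -27625*(-1/2680) - 25002/((7/4)*(-60)*(-48)) = 5525/536 - 25002/5040 = 5525/536 - 25002*1/5040 = 5525/536 - 1389/280 = 12539/2345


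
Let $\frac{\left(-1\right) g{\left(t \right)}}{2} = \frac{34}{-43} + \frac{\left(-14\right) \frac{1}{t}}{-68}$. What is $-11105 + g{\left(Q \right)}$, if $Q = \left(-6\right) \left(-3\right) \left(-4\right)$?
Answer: $- \frac{584394827}{52632} \approx -11103.0$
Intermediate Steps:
$Q = -72$ ($Q = 18 \left(-4\right) = -72$)
$g{\left(t \right)} = \frac{68}{43} - \frac{7}{17 t}$ ($g{\left(t \right)} = - 2 \left(\frac{34}{-43} + \frac{\left(-14\right) \frac{1}{t}}{-68}\right) = - 2 \left(34 \left(- \frac{1}{43}\right) + - \frac{14}{t} \left(- \frac{1}{68}\right)\right) = - 2 \left(- \frac{34}{43} + \frac{7}{34 t}\right) = \frac{68}{43} - \frac{7}{17 t}$)
$-11105 + g{\left(Q \right)} = -11105 + \frac{-301 + 1156 \left(-72\right)}{731 \left(-72\right)} = -11105 + \frac{1}{731} \left(- \frac{1}{72}\right) \left(-301 - 83232\right) = -11105 + \frac{1}{731} \left(- \frac{1}{72}\right) \left(-83533\right) = -11105 + \frac{83533}{52632} = - \frac{584394827}{52632}$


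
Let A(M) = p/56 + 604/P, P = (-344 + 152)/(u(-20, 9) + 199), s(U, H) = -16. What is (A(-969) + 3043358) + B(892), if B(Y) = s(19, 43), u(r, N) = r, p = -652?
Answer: 1022369797/336 ≈ 3.0428e+6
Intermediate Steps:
P = -192/179 (P = (-344 + 152)/(-20 + 199) = -192/179 ≈ -1.0726)
A(M) = -193115/336 (A(M) = -652/56 + 604/(-192/179) = -652*1/56 + 604*(-179/192) = -163/14 - 27029/48 = -193115/336)
B(Y) = -16
(A(-969) + 3043358) + B(892) = (-193115/336 + 3043358) - 16 = 1022375173/336 - 16 = 1022369797/336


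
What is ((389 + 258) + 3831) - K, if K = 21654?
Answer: -17176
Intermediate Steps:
((389 + 258) + 3831) - K = ((389 + 258) + 3831) - 1*21654 = (647 + 3831) - 21654 = 4478 - 21654 = -17176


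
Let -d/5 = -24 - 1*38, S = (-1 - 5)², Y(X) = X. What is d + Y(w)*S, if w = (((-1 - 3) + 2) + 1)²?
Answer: 346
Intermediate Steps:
w = 1 (w = ((-4 + 2) + 1)² = (-2 + 1)² = (-1)² = 1)
S = 36 (S = (-6)² = 36)
d = 310 (d = -5*(-24 - 1*38) = -5*(-24 - 38) = -5*(-62) = 310)
d + Y(w)*S = 310 + 1*36 = 310 + 36 = 346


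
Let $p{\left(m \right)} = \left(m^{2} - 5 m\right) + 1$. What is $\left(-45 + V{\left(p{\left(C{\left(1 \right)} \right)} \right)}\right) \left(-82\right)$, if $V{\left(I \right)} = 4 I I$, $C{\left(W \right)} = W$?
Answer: $738$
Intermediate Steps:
$p{\left(m \right)} = 1 + m^{2} - 5 m$
$V{\left(I \right)} = 4 I^{2}$
$\left(-45 + V{\left(p{\left(C{\left(1 \right)} \right)} \right)}\right) \left(-82\right) = \left(-45 + 4 \left(1 + 1^{2} - 5\right)^{2}\right) \left(-82\right) = \left(-45 + 4 \left(1 + 1 - 5\right)^{2}\right) \left(-82\right) = \left(-45 + 4 \left(-3\right)^{2}\right) \left(-82\right) = \left(-45 + 4 \cdot 9\right) \left(-82\right) = \left(-45 + 36\right) \left(-82\right) = \left(-9\right) \left(-82\right) = 738$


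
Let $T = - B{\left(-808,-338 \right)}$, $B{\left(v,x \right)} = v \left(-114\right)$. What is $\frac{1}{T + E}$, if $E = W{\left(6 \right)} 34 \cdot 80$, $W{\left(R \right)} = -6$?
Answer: $- \frac{1}{108432} \approx -9.2224 \cdot 10^{-6}$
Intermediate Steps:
$B{\left(v,x \right)} = - 114 v$
$E = -16320$ ($E = \left(-6\right) 34 \cdot 80 = \left(-204\right) 80 = -16320$)
$T = -92112$ ($T = - \left(-114\right) \left(-808\right) = \left(-1\right) 92112 = -92112$)
$\frac{1}{T + E} = \frac{1}{-92112 - 16320} = \frac{1}{-108432} = - \frac{1}{108432}$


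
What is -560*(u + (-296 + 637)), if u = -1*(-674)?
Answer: -568400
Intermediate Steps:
u = 674
-560*(u + (-296 + 637)) = -560*(674 + (-296 + 637)) = -560*(674 + 341) = -560*1015 = -568400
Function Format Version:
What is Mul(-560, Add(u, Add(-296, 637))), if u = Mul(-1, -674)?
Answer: -568400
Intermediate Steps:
u = 674
Mul(-560, Add(u, Add(-296, 637))) = Mul(-560, Add(674, Add(-296, 637))) = Mul(-560, Add(674, 341)) = Mul(-560, 1015) = -568400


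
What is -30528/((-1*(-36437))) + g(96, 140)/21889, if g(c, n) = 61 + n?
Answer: -660903555/797569493 ≈ -0.82865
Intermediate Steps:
-30528/((-1*(-36437))) + g(96, 140)/21889 = -30528/((-1*(-36437))) + (61 + 140)/21889 = -30528/36437 + 201*(1/21889) = -30528*1/36437 + 201/21889 = -30528/36437 + 201/21889 = -660903555/797569493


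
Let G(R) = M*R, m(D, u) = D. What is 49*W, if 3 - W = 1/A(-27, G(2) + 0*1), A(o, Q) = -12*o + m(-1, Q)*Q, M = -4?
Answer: 48755/332 ≈ 146.85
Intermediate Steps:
G(R) = -4*R
A(o, Q) = -Q - 12*o (A(o, Q) = -12*o - Q = -Q - 12*o)
W = 995/332 (W = 3 - 1/(-(-4*2 + 0*1) - 12*(-27)) = 3 - 1/(-(-8 + 0) + 324) = 3 - 1/(-1*(-8) + 324) = 3 - 1/(8 + 324) = 3 - 1/332 = 995/332 ≈ 2.9970)
49*W = 49*(995/332) = 48755/332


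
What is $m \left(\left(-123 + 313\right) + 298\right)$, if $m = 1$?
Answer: $488$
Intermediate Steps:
$m \left(\left(-123 + 313\right) + 298\right) = 1 \left(\left(-123 + 313\right) + 298\right) = 1 \left(190 + 298\right) = 1 \cdot 488 = 488$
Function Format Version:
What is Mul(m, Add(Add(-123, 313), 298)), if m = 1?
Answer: 488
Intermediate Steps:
Mul(m, Add(Add(-123, 313), 298)) = Mul(1, Add(Add(-123, 313), 298)) = Mul(1, Add(190, 298)) = Mul(1, 488) = 488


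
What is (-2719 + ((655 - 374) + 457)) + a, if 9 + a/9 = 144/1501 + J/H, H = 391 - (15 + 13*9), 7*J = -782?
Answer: -5619561796/2721313 ≈ -2065.0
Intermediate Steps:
J = -782/7 (J = (⅐)*(-782) = -782/7 ≈ -111.71)
H = 259 (H = 391 - (15 + 117) = 391 - 1*132 = 391 - 132 = 259)
a = -228640743/2721313 (a = -81 + 9*(144/1501 - 782/7/259) = -81 + 9*(144*(1/1501) - 782/7*1/259) = -81 + 9*(144/1501 - 782/1813) = -81 + 9*(-912710/2721313) = -81 - 8214390/2721313 = -228640743/2721313 ≈ -84.019)
(-2719 + ((655 - 374) + 457)) + a = (-2719 + ((655 - 374) + 457)) - 228640743/2721313 = (-2719 + (281 + 457)) - 228640743/2721313 = (-2719 + 738) - 228640743/2721313 = -1981 - 228640743/2721313 = -5619561796/2721313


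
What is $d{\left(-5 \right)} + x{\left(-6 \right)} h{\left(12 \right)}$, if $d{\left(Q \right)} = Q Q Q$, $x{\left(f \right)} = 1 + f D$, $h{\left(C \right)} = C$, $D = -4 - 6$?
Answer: $607$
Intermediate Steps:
$D = -10$ ($D = -4 - 6 = -10$)
$x{\left(f \right)} = 1 - 10 f$ ($x{\left(f \right)} = 1 + f \left(-10\right) = 1 - 10 f$)
$d{\left(Q \right)} = Q^{3}$ ($d{\left(Q \right)} = Q^{2} Q = Q^{3}$)
$d{\left(-5 \right)} + x{\left(-6 \right)} h{\left(12 \right)} = \left(-5\right)^{3} + \left(1 - -60\right) 12 = -125 + \left(1 + 60\right) 12 = -125 + 61 \cdot 12 = -125 + 732 = 607$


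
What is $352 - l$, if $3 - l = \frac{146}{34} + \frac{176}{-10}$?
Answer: $\frac{28534}{85} \approx 335.69$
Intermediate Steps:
$l = \frac{1386}{85}$ ($l = 3 - \left(\frac{146}{34} + \frac{176}{-10}\right) = 3 - \left(146 \cdot \frac{1}{34} + 176 \left(- \frac{1}{10}\right)\right) = 3 - \left(\frac{73}{17} - \frac{88}{5}\right) = 3 - - \frac{1131}{85} = 3 + \frac{1131}{85} = \frac{1386}{85} \approx 16.306$)
$352 - l = 352 - \frac{1386}{85} = \frac{28534}{85}$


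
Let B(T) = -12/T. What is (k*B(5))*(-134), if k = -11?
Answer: -17688/5 ≈ -3537.6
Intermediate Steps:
(k*B(5))*(-134) = -(-132)/5*(-134) = -11*(-12/5)*(-134) = (132/5)*(-134) = -17688/5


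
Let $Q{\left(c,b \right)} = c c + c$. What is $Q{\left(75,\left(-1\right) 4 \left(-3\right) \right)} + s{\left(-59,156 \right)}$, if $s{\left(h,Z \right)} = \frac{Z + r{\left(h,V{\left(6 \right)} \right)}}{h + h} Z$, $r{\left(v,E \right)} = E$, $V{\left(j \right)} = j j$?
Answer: $\frac{321324}{59} \approx 5446.2$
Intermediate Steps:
$V{\left(j \right)} = j^{2}$
$s{\left(h,Z \right)} = \frac{Z \left(36 + Z\right)}{2 h}$ ($s{\left(h,Z \right)} = \frac{Z + 6^{2}}{h + h} Z = \frac{Z + 36}{2 h} Z = \left(36 + Z\right) \frac{1}{2 h} Z = \frac{36 + Z}{2 h} Z = \frac{Z \left(36 + Z\right)}{2 h}$)
$Q{\left(c,b \right)} = c + c^{2}$ ($Q{\left(c,b \right)} = c^{2} + c = c + c^{2}$)
$Q{\left(75,\left(-1\right) 4 \left(-3\right) \right)} + s{\left(-59,156 \right)} = 75 \left(1 + 75\right) + \frac{1}{2} \cdot 156 \frac{1}{-59} \left(36 + 156\right) = 75 \cdot 76 + \frac{1}{2} \cdot 156 \left(- \frac{1}{59}\right) 192 = 5700 - \frac{14976}{59} = \frac{321324}{59}$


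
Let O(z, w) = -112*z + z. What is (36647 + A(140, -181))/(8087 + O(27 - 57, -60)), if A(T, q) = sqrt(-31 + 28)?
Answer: 36647/11417 + I*sqrt(3)/11417 ≈ 3.2099 + 0.00015171*I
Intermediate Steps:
O(z, w) = -111*z
A(T, q) = I*sqrt(3) (A(T, q) = sqrt(-3) = I*sqrt(3))
(36647 + A(140, -181))/(8087 + O(27 - 57, -60)) = (36647 + I*sqrt(3))/(8087 - 111*(27 - 57)) = (36647 + I*sqrt(3))/(8087 - 111*(-30)) = (36647 + I*sqrt(3))/(8087 + 3330) = (36647 + I*sqrt(3))/11417 = (36647 + I*sqrt(3))*(1/11417) = 36647/11417 + I*sqrt(3)/11417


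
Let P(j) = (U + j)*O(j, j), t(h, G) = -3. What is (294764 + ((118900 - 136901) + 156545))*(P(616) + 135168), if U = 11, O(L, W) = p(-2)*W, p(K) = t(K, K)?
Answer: -443502870624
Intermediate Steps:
p(K) = -3
O(L, W) = -3*W
P(j) = -3*j*(11 + j) (P(j) = (11 + j)*(-3*j) = -3*j*(11 + j))
(294764 + ((118900 - 136901) + 156545))*(P(616) + 135168) = (294764 + ((118900 - 136901) + 156545))*(-3*616*(11 + 616) + 135168) = (294764 + (-18001 + 156545))*(-3*616*627 + 135168) = (294764 + 138544)*(-1158696 + 135168) = 433308*(-1023528) = -443502870624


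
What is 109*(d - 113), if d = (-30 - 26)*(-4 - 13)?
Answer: 91451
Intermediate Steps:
d = 952 (d = -56*(-17) = 952)
109*(d - 113) = 109*(952 - 113) = 109*839 = 91451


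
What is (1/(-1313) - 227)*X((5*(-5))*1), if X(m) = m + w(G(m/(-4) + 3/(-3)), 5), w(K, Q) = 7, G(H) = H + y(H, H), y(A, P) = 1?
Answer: 5364936/1313 ≈ 4086.0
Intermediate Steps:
G(H) = 1 + H (G(H) = H + 1 = 1 + H)
X(m) = 7 + m (X(m) = m + 7 = 7 + m)
(1/(-1313) - 227)*X((5*(-5))*1) = (1/(-1313) - 227)*(7 + (5*(-5))*1) = (-1/1313 - 227)*(7 - 25*1) = -298052*(7 - 25)/1313 = -298052/1313*(-18) = 5364936/1313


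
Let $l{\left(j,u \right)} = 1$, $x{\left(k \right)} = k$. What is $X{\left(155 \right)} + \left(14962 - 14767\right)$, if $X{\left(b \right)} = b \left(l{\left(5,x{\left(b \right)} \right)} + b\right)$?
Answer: $24375$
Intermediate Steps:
$X{\left(b \right)} = b \left(1 + b\right)$
$X{\left(155 \right)} + \left(14962 - 14767\right) = 155 \left(1 + 155\right) + \left(14962 - 14767\right) = 155 \cdot 156 + 195 = 24180 + 195 = 24375$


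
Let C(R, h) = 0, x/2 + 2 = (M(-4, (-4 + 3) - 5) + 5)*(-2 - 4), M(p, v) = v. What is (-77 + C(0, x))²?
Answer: 5929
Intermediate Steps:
x = 8 (x = -4 + 2*((((-4 + 3) - 5) + 5)*(-2 - 4)) = -4 + 2*(((-1 - 5) + 5)*(-6)) = -4 + 2*((-6 + 5)*(-6)) = -4 + 2*(-1*(-6)) = -4 + 2*6 = -4 + 12 = 8)
(-77 + C(0, x))² = (-77 + 0)² = (-77)² = 5929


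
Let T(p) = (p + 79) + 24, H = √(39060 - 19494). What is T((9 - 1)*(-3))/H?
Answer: 79*√2174/6522 ≈ 0.56478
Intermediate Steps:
H = 3*√2174 (H = √19566 = 3*√2174 ≈ 139.88)
T(p) = 103 + p (T(p) = (79 + p) + 24 = 103 + p)
T((9 - 1)*(-3))/H = (103 + (9 - 1)*(-3))/((3*√2174)) = (103 + 8*(-3))*(√2174/6522) = (103 - 24)*(√2174/6522) = 79*(√2174/6522) = 79*√2174/6522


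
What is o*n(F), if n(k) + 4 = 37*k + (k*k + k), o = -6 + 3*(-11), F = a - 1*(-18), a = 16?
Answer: -95316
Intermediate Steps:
F = 34 (F = 16 - 1*(-18) = 16 + 18 = 34)
o = -39 (o = -6 - 33 = -39)
n(k) = -4 + k**2 + 38*k (n(k) = -4 + (37*k + (k*k + k)) = -4 + (37*k + (k**2 + k)) = -4 + (37*k + (k + k**2)) = -4 + (k**2 + 38*k) = -4 + k**2 + 38*k)
o*n(F) = -39*(-4 + 34**2 + 38*34) = -39*(-4 + 1156 + 1292) = -39*2444 = -95316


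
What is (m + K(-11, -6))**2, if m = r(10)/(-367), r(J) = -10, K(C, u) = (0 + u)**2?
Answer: 174821284/134689 ≈ 1298.0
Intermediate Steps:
K(C, u) = u**2
m = 10/367 (m = -10/(-367) = -10*(-1/367) = 10/367 ≈ 0.027248)
(m + K(-11, -6))**2 = (10/367 + (-6)**2)**2 = (10/367 + 36)**2 = (13222/367)**2 = 174821284/134689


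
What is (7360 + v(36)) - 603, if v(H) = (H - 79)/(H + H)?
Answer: 486461/72 ≈ 6756.4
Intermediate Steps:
v(H) = (-79 + H)/(2*H) (v(H) = (-79 + H)/((2*H)) = (-79 + H)*(1/(2*H)) = (-79 + H)/(2*H))
(7360 + v(36)) - 603 = (7360 + (½)*(-79 + 36)/36) - 603 = (7360 + (½)*(1/36)*(-43)) - 603 = (7360 - 43/72) - 603 = 529877/72 - 603 = 486461/72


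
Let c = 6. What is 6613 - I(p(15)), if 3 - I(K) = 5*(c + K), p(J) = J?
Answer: 6715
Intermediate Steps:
I(K) = -27 - 5*K (I(K) = 3 - 5*(6 + K) = 3 - (30 + 5*K) = 3 + (-30 - 5*K) = -27 - 5*K)
6613 - I(p(15)) = 6613 - (-27 - 5*15) = 6613 - (-27 - 75) = 6613 - 1*(-102) = 6613 + 102 = 6715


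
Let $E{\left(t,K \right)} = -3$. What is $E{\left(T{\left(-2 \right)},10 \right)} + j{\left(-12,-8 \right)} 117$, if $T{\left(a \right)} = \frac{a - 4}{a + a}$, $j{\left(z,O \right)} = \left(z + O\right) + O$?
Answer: $-3279$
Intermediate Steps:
$j{\left(z,O \right)} = z + 2 O$ ($j{\left(z,O \right)} = \left(O + z\right) + O = z + 2 O$)
$T{\left(a \right)} = \frac{-4 + a}{2 a}$
$E{\left(T{\left(-2 \right)},10 \right)} + j{\left(-12,-8 \right)} 117 = -3 + \left(-12 + 2 \left(-8\right)\right) 117 = -3 + \left(-12 - 16\right) 117 = -3 - 3276 = -3279$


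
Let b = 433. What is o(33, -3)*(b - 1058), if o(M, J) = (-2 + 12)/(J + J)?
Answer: 3125/3 ≈ 1041.7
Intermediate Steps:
o(M, J) = 5/J (o(M, J) = 10/((2*J)) = 10*(1/(2*J)) = 5/J)
o(33, -3)*(b - 1058) = (5/(-3))*(433 - 1058) = (5*(-⅓))*(-625) = -5/3*(-625) = 3125/3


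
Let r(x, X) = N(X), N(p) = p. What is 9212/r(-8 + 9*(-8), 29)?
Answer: 9212/29 ≈ 317.66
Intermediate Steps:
r(x, X) = X
9212/r(-8 + 9*(-8), 29) = 9212/29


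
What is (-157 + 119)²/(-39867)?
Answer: -1444/39867 ≈ -0.036220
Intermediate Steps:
(-157 + 119)²/(-39867) = (-38)²*(-1/39867) = 1444*(-1/39867) = -1444/39867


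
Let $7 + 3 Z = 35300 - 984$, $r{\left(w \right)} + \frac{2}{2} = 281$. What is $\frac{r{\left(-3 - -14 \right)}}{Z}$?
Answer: $\frac{840}{34309} \approx 0.024483$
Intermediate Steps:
$r{\left(w \right)} = 280$ ($r{\left(w \right)} = -1 + 281 = 280$)
$Z = \frac{34309}{3}$ ($Z = - \frac{7}{3} + \frac{35300 - 984}{3} = - \frac{7}{3} + \frac{1}{3} \cdot 34316 = - \frac{7}{3} + \frac{34316}{3} = \frac{34309}{3} \approx 11436.0$)
$\frac{r{\left(-3 - -14 \right)}}{Z} = \frac{280}{\frac{34309}{3}} = 280 \cdot \frac{3}{34309} = \frac{840}{34309}$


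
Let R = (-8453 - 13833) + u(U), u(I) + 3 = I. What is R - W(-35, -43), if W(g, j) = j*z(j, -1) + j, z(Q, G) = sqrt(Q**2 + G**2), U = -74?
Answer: -22320 + 215*sqrt(74) ≈ -20471.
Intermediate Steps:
u(I) = -3 + I
z(Q, G) = sqrt(G**2 + Q**2)
W(g, j) = j + j*sqrt(1 + j**2) (W(g, j) = j*sqrt((-1)**2 + j**2) + j = j*sqrt(1 + j**2) + j = j + j*sqrt(1 + j**2))
R = -22363 (R = (-8453 - 13833) + (-3 - 74) = -22286 - 77 = -22363)
R - W(-35, -43) = -22363 - (-43)*(1 + sqrt(1 + (-43)**2)) = -22363 - (-43)*(1 + sqrt(1 + 1849)) = -22363 - (-43)*(1 + sqrt(1850)) = -22363 - (-43)*(1 + 5*sqrt(74)) = -22363 - (-43 - 215*sqrt(74)) = -22363 + (43 + 215*sqrt(74)) = -22320 + 215*sqrt(74)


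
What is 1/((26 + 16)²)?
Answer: 1/1764 ≈ 0.00056689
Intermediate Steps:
1/((26 + 16)²) = 1/(42²) = 1/1764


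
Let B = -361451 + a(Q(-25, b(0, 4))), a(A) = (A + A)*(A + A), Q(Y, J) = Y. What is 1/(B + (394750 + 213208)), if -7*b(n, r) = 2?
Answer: 1/249007 ≈ 4.0160e-6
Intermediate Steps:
b(n, r) = -2/7 (b(n, r) = -1/7*2 = -2/7)
a(A) = 4*A**2 (a(A) = (2*A)*(2*A) = 4*A**2)
B = -358951 (B = -361451 + 4*(-25)**2 = -361451 + 4*625 = -361451 + 2500 = -358951)
1/(B + (394750 + 213208)) = 1/(-358951 + (394750 + 213208)) = 1/(-358951 + 607958) = 1/249007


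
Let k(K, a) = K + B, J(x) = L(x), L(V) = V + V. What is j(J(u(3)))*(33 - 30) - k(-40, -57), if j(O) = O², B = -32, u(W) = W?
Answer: 180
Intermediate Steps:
L(V) = 2*V
J(x) = 2*x
k(K, a) = -32 + K (k(K, a) = K - 32 = -32 + K)
j(J(u(3)))*(33 - 30) - k(-40, -57) = (2*3)²*(33 - 30) - (-32 - 40) = 6²*3 - 1*(-72) = 36*3 + 72 = 108 + 72 = 180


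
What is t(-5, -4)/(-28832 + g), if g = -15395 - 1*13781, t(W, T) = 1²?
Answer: -1/58008 ≈ -1.7239e-5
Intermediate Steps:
t(W, T) = 1
g = -29176 (g = -15395 - 13781 = -29176)
t(-5, -4)/(-28832 + g) = 1/(-28832 - 29176) = 1/(-58008) = -1/58008*1 = -1/58008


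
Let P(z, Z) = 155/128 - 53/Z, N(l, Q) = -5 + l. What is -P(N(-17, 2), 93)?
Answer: -7631/11904 ≈ -0.64104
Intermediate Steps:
P(z, Z) = 155/128 - 53/Z (P(z, Z) = 155*(1/128) - 53/Z = 155/128 - 53/Z)
-P(N(-17, 2), 93) = -(155/128 - 53/93) = -1*7631/11904 = -7631/11904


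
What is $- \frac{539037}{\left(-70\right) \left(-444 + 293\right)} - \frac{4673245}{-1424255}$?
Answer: $- \frac{20523712651}{430125010} \approx -47.716$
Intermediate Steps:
$- \frac{539037}{\left(-70\right) \left(-444 + 293\right)} - \frac{4673245}{-1424255} = - \frac{539037}{\left(-70\right) \left(-151\right)} - - \frac{934649}{284851} = - \frac{539037}{10570} + \frac{934649}{284851} = - \frac{20523712651}{430125010}$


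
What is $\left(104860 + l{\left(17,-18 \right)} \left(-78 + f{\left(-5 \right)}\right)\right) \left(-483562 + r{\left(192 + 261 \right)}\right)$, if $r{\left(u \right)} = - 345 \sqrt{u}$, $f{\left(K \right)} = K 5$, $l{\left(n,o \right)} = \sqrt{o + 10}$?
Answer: $- 2 \left(52430 - 103 i \sqrt{2}\right) \left(483562 + 345 \sqrt{453}\right) \approx -5.1476 \cdot 10^{10} + 1.4301 \cdot 10^{8} i$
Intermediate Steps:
$l{\left(n,o \right)} = \sqrt{10 + o}$
$f{\left(K \right)} = 5 K$
$\left(104860 + l{\left(17,-18 \right)} \left(-78 + f{\left(-5 \right)}\right)\right) \left(-483562 + r{\left(192 + 261 \right)}\right) = \left(104860 + \sqrt{10 - 18} \left(-78 + 5 \left(-5\right)\right)\right) \left(-483562 - 345 \sqrt{192 + 261}\right) = \left(104860 + \sqrt{-8} \left(-78 - 25\right)\right) \left(-483562 - 345 \sqrt{453}\right) = \left(104860 + 2 i \sqrt{2} \left(-103\right)\right) \left(-483562 - 345 \sqrt{453}\right) = \left(104860 - 206 i \sqrt{2}\right) \left(-483562 - 345 \sqrt{453}\right) = \left(-483562 - 345 \sqrt{453}\right) \left(104860 - 206 i \sqrt{2}\right)$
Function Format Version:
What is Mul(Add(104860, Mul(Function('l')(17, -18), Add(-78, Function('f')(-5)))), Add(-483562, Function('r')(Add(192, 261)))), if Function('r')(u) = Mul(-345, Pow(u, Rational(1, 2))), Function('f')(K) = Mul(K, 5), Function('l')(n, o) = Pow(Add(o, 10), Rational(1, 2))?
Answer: Mul(-2, Add(52430, Mul(-103, I, Pow(2, Rational(1, 2)))), Add(483562, Mul(345, Pow(453, Rational(1, 2))))) ≈ Add(-5.1476e+10, Mul(1.4301e+8, I))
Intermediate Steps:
Function('l')(n, o) = Pow(Add(10, o), Rational(1, 2))
Function('f')(K) = Mul(5, K)
Mul(Add(104860, Mul(Function('l')(17, -18), Add(-78, Function('f')(-5)))), Add(-483562, Function('r')(Add(192, 261)))) = Mul(Add(104860, Mul(Pow(Add(10, -18), Rational(1, 2)), Add(-78, Mul(5, -5)))), Add(-483562, Mul(-345, Pow(Add(192, 261), Rational(1, 2))))) = Mul(Add(104860, Mul(Pow(-8, Rational(1, 2)), Add(-78, -25))), Add(-483562, Mul(-345, Pow(453, Rational(1, 2))))) = Mul(Add(104860, Mul(Mul(2, I, Pow(2, Rational(1, 2))), -103)), Add(-483562, Mul(-345, Pow(453, Rational(1, 2))))) = Mul(Add(104860, Mul(-206, I, Pow(2, Rational(1, 2)))), Add(-483562, Mul(-345, Pow(453, Rational(1, 2))))) = Mul(Add(-483562, Mul(-345, Pow(453, Rational(1, 2)))), Add(104860, Mul(-206, I, Pow(2, Rational(1, 2)))))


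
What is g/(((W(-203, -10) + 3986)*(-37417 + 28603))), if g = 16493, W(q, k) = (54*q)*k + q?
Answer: -16493/999534042 ≈ -1.6501e-5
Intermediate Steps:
W(q, k) = q + 54*k*q (W(q, k) = 54*k*q + q = q + 54*k*q)
g/(((W(-203, -10) + 3986)*(-37417 + 28603))) = 16493/(((-203*(1 + 54*(-10)) + 3986)*(-37417 + 28603))) = 16493/(((-203*(1 - 540) + 3986)*(-8814))) = 16493/(((-203*(-539) + 3986)*(-8814))) = 16493/(((109417 + 3986)*(-8814))) = 16493/((113403*(-8814))) = 16493/(-999534042) = 16493*(-1/999534042) = -16493/999534042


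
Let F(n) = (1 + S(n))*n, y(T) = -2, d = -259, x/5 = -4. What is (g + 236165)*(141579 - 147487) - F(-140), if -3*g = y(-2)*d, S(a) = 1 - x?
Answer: -4182718876/3 ≈ -1.3942e+9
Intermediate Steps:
x = -20 (x = 5*(-4) = -20)
S(a) = 21 (S(a) = 1 - 1*(-20) = 1 + 20 = 21)
g = -518/3 (g = -(-2)*(-259)/3 = -⅓*518 = -518/3 ≈ -172.67)
F(n) = 22*n (F(n) = (1 + 21)*n = 22*n)
(g + 236165)*(141579 - 147487) - F(-140) = (-518/3 + 236165)*(141579 - 147487) - 22*(-140) = (707977/3)*(-5908) - 1*(-3080) = -4182728116/3 + 3080 = -4182718876/3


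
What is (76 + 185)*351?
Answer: 91611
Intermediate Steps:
(76 + 185)*351 = 261*351 = 91611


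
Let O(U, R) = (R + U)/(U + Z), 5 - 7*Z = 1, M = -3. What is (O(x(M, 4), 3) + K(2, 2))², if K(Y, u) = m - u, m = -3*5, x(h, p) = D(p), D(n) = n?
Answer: 245025/1024 ≈ 239.28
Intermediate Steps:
Z = 4/7 (Z = 5/7 - ⅐*1 = 5/7 - ⅐ = 4/7 ≈ 0.57143)
x(h, p) = p
m = -15
K(Y, u) = -15 - u
O(U, R) = (R + U)/(4/7 + U) (O(U, R) = (R + U)/(U + 4/7) = (R + U)/(4/7 + U))
(O(x(M, 4), 3) + K(2, 2))² = (7*(3 + 4)/(4 + 7*4) + (-15 - 1*2))² = (7*7/(4 + 28) + (-15 - 2))² = (7*7/32 - 17)² = (7*(1/32)*7 - 17)² = (49/32 - 17)² = (-495/32)² = 245025/1024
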